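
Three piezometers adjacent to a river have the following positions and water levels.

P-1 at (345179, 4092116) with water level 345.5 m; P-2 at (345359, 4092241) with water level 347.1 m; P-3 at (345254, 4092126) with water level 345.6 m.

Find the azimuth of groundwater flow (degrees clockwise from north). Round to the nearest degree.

178°

With h = a·x + b·y + c and P-1 as origin, the differences give:
  180·a + 125·b = +1.6
  75·a + 10·b = +0.1
Eliminate b (×10 and ×125, subtract): -7575·a = 3.50 → a = ∂h/∂x = -0.0004620
Back-substitute: b = ∂h/∂y = +0.01347.
Flow direction (−∇h) has components (+0.0004620 E, -0.01347 N).
Azimuth = atan2(E, N) = atan2(+0.0004620, -0.01347) = 178.0° ≈ 178°.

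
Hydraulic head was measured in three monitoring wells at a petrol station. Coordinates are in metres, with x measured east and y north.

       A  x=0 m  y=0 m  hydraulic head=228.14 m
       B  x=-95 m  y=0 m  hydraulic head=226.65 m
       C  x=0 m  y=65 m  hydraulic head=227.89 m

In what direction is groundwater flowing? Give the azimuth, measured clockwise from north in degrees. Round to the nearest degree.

∂h/∂x = (226.65 − 228.14) / (-95 − 0) = +0.01568
∂h/∂y = (227.89 − 228.14) / (65 − 0) = -0.003846
Flow direction (−∇h) has components (-0.01568 E, +0.003846 N).
Azimuth = atan2(E, N) = atan2(-0.01568, +0.003846) = 283.8° ≈ 284°.

284°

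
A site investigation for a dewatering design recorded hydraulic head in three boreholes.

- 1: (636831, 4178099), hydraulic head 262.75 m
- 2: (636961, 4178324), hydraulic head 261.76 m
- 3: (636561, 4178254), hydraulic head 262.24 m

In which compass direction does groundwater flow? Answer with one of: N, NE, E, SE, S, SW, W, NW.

Taking 1 as reference: 2−1 = (130, 225, -0.99); 3−1 = (-270, 155, -0.51).
Solve a·Δx + b·Δy = Δh: det = 130·155 − (-270)·225 = 80900.
∂h/∂x = [(-0.99)·155 − (-0.51)·225] / 80900 = -0.0004784
∂h/∂y = [130·(-0.51) − (-270)·(-0.99)] / 80900 = -0.004124
Flow = −∇h = (+0.0004784 east, +0.004124 north), which points north.

N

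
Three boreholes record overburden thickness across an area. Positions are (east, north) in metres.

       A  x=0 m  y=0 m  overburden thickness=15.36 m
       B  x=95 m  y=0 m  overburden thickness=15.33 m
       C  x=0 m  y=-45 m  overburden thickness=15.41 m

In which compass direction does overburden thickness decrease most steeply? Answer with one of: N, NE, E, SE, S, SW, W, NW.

∂d/∂x = (15.33 − 15.36) / (95 − 0) = -0.0003158
∂d/∂y = (15.41 − 15.36) / (-45 − 0) = -0.001111
Steepest decrease is along −∇f = (+0.0003158 E, +0.001111 N) → north.

N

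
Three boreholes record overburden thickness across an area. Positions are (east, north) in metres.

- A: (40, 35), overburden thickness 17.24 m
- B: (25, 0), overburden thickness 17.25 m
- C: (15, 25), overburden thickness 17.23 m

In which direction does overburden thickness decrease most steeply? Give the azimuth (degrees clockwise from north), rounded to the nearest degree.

312°

Three-point gradient (reference A): Δ to B = (-15, -35, +0.01), Δ to C = (-25, -10, -0.01).
∂d/∂x = +0.0006207, ∂d/∂y = -0.0005517 (det = -725).
Steepest decrease is along −∇f: components (-0.0006207 E, +0.0005517 N).
Azimuth = atan2(-0.0006207, +0.0005517) = 311.6° ≈ 312°.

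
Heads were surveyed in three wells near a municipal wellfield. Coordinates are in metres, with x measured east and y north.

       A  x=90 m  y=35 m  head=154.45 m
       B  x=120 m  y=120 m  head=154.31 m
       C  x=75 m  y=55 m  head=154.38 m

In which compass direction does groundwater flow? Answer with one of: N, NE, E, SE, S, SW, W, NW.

NW

Three-point gradient (reference A): Δ to B = (30, 85, -0.14), Δ to C = (-15, 20, -0.07).
∂h/∂x = +0.001680, ∂h/∂y = -0.002240 (det = 1875).
Flow = −∇h = (-0.001680 east, +0.002240 north), which points northwest.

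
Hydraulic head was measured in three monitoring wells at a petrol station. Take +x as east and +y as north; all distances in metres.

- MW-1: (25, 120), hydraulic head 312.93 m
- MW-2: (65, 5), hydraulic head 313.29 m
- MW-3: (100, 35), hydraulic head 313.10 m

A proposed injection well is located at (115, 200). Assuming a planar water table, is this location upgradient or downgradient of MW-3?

Taking MW-1 as reference: MW-2−MW-1 = (40, -115, +0.36); MW-3−MW-1 = (75, -85, +0.17).
Solve a·Δx + b·Δy = Δh: det = 40·(-85) − 75·(-115) = 5225.
∂h/∂x = [(+0.36)·(-85) − (+0.17)·(-115)] / 5225 = -0.002115
∂h/∂y = [40·(+0.17) − 75·(+0.36)] / 5225 = -0.003866
Head at (115, 200) = 312.93 + (-0.002115)·(90) + (-0.003866)·(80) = 312.43 m.
That is lower than the 313.10 m at MW-3, so the point is downgradient.

downgradient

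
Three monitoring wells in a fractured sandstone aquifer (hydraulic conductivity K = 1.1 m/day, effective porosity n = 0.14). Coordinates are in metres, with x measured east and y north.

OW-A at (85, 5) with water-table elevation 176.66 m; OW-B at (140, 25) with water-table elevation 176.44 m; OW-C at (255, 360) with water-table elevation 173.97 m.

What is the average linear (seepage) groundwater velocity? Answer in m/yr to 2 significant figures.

20 m/yr

Differences from OW-A: to OW-B (Δx, Δy, Δh) = (55, 20, -0.22); to OW-C = (170, 355, -2.69).
Determinant of the coordinate differences = 55·355 − 170·20 = 16125.
∂h/∂x = [(-0.22)·355 − (-2.69)·20] / 16125 = -0.001507
∂h/∂y = [55·(-2.69) − 170·(-0.22)] / 16125 = -0.006856
|∇h| = √(-0.001507² + -0.006856²) = 0.00702
Seepage velocity v = K·i/n = 1.1 × 0.00702 / 0.14 = 0.05516 m/day = 20.15 m/yr.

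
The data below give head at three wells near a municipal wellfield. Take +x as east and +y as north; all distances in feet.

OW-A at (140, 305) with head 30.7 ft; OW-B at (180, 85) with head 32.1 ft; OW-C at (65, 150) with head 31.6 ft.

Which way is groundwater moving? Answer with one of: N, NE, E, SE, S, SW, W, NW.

N

Three-point gradient (reference OW-A): Δ to OW-B = (40, -220, +1.4), Δ to OW-C = (-75, -155, +0.9).
∂h/∂x = +0.0008370, ∂h/∂y = -0.006211 (det = -22700).
Flow = −∇h = (-0.0008370 east, +0.006211 north), which points north.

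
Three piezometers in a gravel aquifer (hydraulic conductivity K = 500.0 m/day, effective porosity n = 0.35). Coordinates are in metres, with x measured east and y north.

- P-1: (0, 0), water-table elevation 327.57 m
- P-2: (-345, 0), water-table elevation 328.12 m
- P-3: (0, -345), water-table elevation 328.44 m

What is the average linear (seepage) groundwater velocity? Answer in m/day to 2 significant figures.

4.3 m/day

∂h/∂x = (328.12 − 327.57) / (-345 − 0) = -0.001594
∂h/∂y = (328.44 − 327.57) / (-345 − 0) = -0.002522
|∇h| = √(-0.001594² + -0.002522²) = 0.002984
Seepage velocity v = K·i/n = 500.0 × 0.002984 / 0.35 = 4.263 m/day.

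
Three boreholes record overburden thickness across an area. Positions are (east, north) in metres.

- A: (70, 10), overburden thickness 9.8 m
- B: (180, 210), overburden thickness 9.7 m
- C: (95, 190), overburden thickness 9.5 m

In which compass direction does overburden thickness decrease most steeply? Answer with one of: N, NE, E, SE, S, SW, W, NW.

NW

Taking A as reference: B−A = (110, 200, -0.1); C−A = (25, 180, -0.3).
Determinant of the coordinate differences = 110·180 − 25·200 = 14800.
∂d/∂x = [(-0.1)·180 − (-0.3)·200] / 14800 = +0.002838
∂d/∂y = [110·(-0.3) − 25·(-0.1)] / 14800 = -0.002061
Steepest decrease is along −∇f = (-0.002838 E, +0.002061 N) → northwest.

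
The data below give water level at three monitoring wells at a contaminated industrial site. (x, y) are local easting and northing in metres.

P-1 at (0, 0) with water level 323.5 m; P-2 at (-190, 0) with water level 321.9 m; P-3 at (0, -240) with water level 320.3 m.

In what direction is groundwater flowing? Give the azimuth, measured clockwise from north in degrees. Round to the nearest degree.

212°

∂h/∂x = (321.9 − 323.5) / (-190 − 0) = +0.008421
∂h/∂y = (320.3 − 323.5) / (-240 − 0) = +0.01333
Flow direction (−∇h) has components (-0.008421 E, -0.01333 N).
Azimuth = atan2(E, N) = atan2(-0.008421, -0.01333) = 212.3° ≈ 212°.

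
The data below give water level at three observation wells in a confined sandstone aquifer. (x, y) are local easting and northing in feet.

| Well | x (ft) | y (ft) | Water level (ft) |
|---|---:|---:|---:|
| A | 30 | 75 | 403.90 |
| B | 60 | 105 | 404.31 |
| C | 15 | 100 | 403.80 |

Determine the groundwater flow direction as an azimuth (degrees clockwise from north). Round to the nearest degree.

257°

Differences from A: to B (Δx, Δy, Δh) = (30, 30, +0.41); to C = (-15, 25, -0.10).
Solve a·Δx + b·Δy = Δh: det = 30·25 − (-15)·30 = 1200.
∂h/∂x = [(+0.41)·25 − (-0.10)·30] / 1200 = +0.01104
∂h/∂y = [30·(-0.10) − (-15)·(+0.41)] / 1200 = +0.002625
Flow direction (−∇h) has components (-0.01104 E, -0.002625 N).
Azimuth = atan2(E, N) = atan2(-0.01104, -0.002625) = 256.6° ≈ 257°.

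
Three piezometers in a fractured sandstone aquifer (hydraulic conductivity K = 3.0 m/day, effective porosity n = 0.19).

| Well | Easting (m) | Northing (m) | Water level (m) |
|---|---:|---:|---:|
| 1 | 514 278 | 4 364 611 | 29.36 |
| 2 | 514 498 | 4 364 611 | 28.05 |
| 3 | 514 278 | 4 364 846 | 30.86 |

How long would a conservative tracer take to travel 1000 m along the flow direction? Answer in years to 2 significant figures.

20 years

∂h/∂x = (28.05 − 29.36) / (514498 − 514278) = -0.005955
∂h/∂y = (30.86 − 29.36) / (4364846 − 4364611) = +0.006383
|∇h| = √(-0.005955² + 0.006383²) = 0.00873
Seepage velocity v = K·i/n = 3.0 × 0.00873 / 0.19 = 0.1378 m/day.
t = 1000 / 0.1378 = 7257 days = 19.9 years.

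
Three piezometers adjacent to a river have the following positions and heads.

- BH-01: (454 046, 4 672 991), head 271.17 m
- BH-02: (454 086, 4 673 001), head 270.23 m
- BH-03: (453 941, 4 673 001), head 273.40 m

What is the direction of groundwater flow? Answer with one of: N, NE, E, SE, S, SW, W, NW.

E

Differences from BH-01: to BH-02 (Δx, Δy, Δh) = (40, 10, -0.94); to BH-03 = (-105, 10, +2.23).
Determinant of the coordinate differences = 40·10 − (-105)·10 = 1450.
∂h/∂x = [(-0.94)·10 − (+2.23)·10] / 1450 = -0.02186
∂h/∂y = [40·(+2.23) − (-105)·(-0.94)] / 1450 = -0.006552
Flow = −∇h = (+0.02186 east, +0.006552 north), which points east.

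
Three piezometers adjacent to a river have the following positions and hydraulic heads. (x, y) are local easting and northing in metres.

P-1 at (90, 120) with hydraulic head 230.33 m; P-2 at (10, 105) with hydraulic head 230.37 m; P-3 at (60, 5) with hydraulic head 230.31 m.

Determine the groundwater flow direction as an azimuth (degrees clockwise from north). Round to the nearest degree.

120°

Taking P-1 as reference: P-2−P-1 = (-80, -15, +0.04); P-3−P-1 = (-30, -115, -0.02).
Determinant of the coordinate differences = (-80)·(-115) − (-30)·(-15) = 8750.
∂h/∂x = [(+0.04)·(-115) − (-0.02)·(-15)] / 8750 = -0.0005600
∂h/∂y = [(-80)·(-0.02) − (-30)·(+0.04)] / 8750 = +0.0003200
Flow direction (−∇h) has components (+0.0005600 E, -0.0003200 N).
Azimuth = atan2(E, N) = atan2(+0.0005600, -0.0003200) = 119.7° ≈ 120°.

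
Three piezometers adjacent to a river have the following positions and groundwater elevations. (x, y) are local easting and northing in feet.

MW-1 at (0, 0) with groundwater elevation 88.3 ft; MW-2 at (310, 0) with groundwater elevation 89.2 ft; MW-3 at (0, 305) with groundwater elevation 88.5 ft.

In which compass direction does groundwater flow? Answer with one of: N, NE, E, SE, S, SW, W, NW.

W

∂h/∂x = (89.2 − 88.3) / (310 − 0) = +0.002903
∂h/∂y = (88.5 − 88.3) / (305 − 0) = +0.0006557
Flow = −∇h = (-0.002903 east, -0.0006557 north), which points west.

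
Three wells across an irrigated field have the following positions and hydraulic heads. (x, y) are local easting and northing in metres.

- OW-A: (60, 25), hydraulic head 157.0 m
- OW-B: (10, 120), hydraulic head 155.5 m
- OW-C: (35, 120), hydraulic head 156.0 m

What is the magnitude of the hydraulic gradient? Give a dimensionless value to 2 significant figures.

Taking OW-A as reference: OW-B−OW-A = (-50, 95, -1.5); OW-C−OW-A = (-25, 95, -1.0).
Solve a·Δx + b·Δy = Δh: det = (-50)·95 − (-25)·95 = -2375.
∂h/∂x = [(-1.5)·95 − (-1.0)·95] / -2375 = +0.02000
∂h/∂y = [(-50)·(-1.0) − (-25)·(-1.5)] / -2375 = -0.005263
|∇h| = √(0.02000² + -0.005263²) = 0.02068

0.021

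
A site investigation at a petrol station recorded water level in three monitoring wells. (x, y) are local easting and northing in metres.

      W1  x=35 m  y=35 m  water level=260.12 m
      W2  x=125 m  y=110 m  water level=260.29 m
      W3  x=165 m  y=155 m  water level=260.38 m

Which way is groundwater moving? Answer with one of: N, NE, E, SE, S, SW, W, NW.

SW

Taking W1 as reference: W2−W1 = (90, 75, +0.17); W3−W1 = (130, 120, +0.26).
Solve a·Δx + b·Δy = Δh: det = 90·120 − 130·75 = 1050.
∂h/∂x = [(+0.17)·120 − (+0.26)·75] / 1050 = +0.0008571
∂h/∂y = [90·(+0.26) − 130·(+0.17)] / 1050 = +0.001238
Flow = −∇h = (-0.0008571 east, -0.001238 north), which points southwest.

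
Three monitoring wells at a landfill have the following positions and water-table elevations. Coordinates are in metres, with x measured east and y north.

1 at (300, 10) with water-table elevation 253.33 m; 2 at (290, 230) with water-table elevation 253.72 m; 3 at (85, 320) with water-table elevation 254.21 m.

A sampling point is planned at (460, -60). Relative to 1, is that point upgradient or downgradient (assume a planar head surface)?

downgradient

Differences from 1: to 2 (Δx, Δy, Δh) = (-10, 220, +0.39); to 3 = (-215, 310, +0.88).
Determinant of the coordinate differences = (-10)·310 − (-215)·220 = 44200.
∂h/∂x = [(+0.39)·310 − (+0.88)·220] / 44200 = -0.001645
∂h/∂y = [(-10)·(+0.88) − (-215)·(+0.39)] / 44200 = +0.001698
Head at (460, -60) = 253.33 + (-0.001645)·(160) + (+0.001698)·(-70) = 252.95 m.
That is lower than the 253.33 m at 1, so the point is downgradient.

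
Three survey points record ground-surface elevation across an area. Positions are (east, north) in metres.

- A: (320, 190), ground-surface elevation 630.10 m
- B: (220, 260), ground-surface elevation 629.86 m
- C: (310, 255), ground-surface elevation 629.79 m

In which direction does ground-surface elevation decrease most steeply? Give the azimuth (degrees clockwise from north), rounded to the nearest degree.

Three-point gradient (reference A): Δ to B = (-100, 70, -0.24), Δ to C = (-10, 65, -0.31).
∂z/∂x = -0.001052, ∂z/∂y = -0.004931 (det = -5800).
Steepest decrease is along −∇f: components (+0.001052 E, +0.004931 N).
Azimuth = atan2(+0.001052, +0.004931) = 12.0° ≈ 012°.

012°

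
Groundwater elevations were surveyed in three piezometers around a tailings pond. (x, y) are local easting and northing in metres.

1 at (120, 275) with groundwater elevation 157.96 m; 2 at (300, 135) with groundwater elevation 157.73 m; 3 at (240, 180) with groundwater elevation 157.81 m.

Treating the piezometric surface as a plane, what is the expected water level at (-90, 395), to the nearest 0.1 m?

With h = a·x + b·y + c and 1 as origin, the differences give:
  180·a + (-140)·b = -0.23
  120·a + (-95)·b = -0.15
Eliminate b (×(-95) and ×(-140), subtract): -300·a = 0.850 → a = ∂h/∂x = -0.002833
Back-substitute: b = ∂h/∂y = -0.002000.
h(-90, 395) = 157.96 + (-0.002833)·(-210) + (-0.002000)·(120) = 157.96 +0.595 -0.240 = 158.315 m.

158.3 m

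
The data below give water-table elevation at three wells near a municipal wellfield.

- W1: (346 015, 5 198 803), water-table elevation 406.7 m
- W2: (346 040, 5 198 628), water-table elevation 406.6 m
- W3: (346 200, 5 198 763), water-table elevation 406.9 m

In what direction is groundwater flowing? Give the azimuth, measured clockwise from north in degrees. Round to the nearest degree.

239°

With h = a·x + b·y + c and W1 as origin, the differences give:
  25·a + (-175)·b = -0.1
  185·a + (-40)·b = +0.2
Eliminate b (×(-40) and ×(-175), subtract): 31375·a = 39.00 → a = ∂h/∂x = +0.001243
Back-substitute: b = ∂h/∂y = +0.0007490.
Flow direction (−∇h) has components (-0.001243 E, -0.0007490 N).
Azimuth = atan2(E, N) = atan2(-0.001243, -0.0007490) = 238.9° ≈ 239°.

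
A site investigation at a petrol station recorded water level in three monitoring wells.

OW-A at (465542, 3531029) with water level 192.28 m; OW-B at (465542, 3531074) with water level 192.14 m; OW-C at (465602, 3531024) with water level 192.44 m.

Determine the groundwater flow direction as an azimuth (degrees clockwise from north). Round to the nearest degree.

322°

Three-point gradient (reference OW-A): Δ to OW-B = (0, 45, -0.14), Δ to OW-C = (60, -5, +0.16).
∂h/∂x = +0.002407, ∂h/∂y = -0.003111 (det = -2700).
Flow direction (−∇h) has components (-0.002407 E, +0.003111 N).
Azimuth = atan2(E, N) = atan2(-0.002407, +0.003111) = 322.3° ≈ 322°.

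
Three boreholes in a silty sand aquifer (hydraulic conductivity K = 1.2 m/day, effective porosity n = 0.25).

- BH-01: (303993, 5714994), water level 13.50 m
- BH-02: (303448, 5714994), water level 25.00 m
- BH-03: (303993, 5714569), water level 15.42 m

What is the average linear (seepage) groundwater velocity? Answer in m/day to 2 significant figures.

0.10 m/day

∂h/∂x = (25.00 − 13.50) / (303448 − 303993) = -0.02110
∂h/∂y = (15.42 − 13.50) / (5714569 − 5714994) = -0.004518
|∇h| = √(-0.02110² + -0.004518²) = 0.02158
Seepage velocity v = K·i/n = 1.2 × 0.02158 / 0.25 = 0.1036 m/day.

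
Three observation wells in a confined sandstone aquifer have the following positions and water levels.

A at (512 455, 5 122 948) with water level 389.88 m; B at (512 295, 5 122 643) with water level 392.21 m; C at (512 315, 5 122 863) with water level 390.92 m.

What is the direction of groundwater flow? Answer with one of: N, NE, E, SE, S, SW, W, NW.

NE

Differences from A: to B (Δx, Δy, Δh) = (-160, -305, +2.33); to C = (-140, -85, +1.04).
Determinant of the coordinate differences = (-160)·(-85) − (-140)·(-305) = -29100.
∂h/∂x = [(+2.33)·(-85) − (+1.04)·(-305)] / -29100 = -0.004095
∂h/∂y = [(-160)·(+1.04) − (-140)·(+2.33)] / -29100 = -0.005491
Flow = −∇h = (+0.004095 east, +0.005491 north), which points northeast.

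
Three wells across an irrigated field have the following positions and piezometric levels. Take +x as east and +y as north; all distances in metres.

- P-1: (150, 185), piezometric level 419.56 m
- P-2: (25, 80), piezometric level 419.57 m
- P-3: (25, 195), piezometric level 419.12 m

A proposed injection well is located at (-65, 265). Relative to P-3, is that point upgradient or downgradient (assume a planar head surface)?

With h = a·x + b·y + c and P-1 as origin, the differences give:
  (-125)·a + (-105)·b = +0.01
  (-125)·a + 10·b = -0.44
Eliminate b (×10 and ×(-105), subtract): -14375·a = -46.100 → a = ∂h/∂x = +0.003207
Back-substitute: b = ∂h/∂y = -0.003913.
Head at (-65, 265) = 419.56 + (+0.003207)·(-215) + (-0.003913)·(80) = 418.56 m.
That is lower than the 419.12 m at P-3, so the point is downgradient.

downgradient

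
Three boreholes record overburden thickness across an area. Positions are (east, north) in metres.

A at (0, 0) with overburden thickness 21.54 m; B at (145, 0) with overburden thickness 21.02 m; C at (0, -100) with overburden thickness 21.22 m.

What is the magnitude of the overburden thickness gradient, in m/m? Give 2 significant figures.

0.0048 m/m

∂d/∂x = (21.02 − 21.54) / (145 − 0) = -0.003586
∂d/∂y = (21.22 − 21.54) / (-100 − 0) = +0.003200
|∇f| = √(-0.003586² + 0.003200²) = 0.004806 m/m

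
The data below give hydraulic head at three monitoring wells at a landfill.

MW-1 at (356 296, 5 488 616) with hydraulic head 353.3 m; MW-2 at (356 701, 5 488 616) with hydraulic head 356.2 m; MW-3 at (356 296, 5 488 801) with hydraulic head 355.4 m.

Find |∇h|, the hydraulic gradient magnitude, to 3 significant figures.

0.0134

∂h/∂x = (356.2 − 353.3) / (356701 − 356296) = +0.007160
∂h/∂y = (355.4 − 353.3) / (5488801 − 5488616) = +0.01135
|∇h| = √(0.007160² + 0.01135²) = 0.01342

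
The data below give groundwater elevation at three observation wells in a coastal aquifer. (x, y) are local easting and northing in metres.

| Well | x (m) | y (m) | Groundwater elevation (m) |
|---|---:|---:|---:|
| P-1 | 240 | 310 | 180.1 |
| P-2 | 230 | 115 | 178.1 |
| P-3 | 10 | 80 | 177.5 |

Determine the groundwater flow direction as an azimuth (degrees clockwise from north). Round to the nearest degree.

Taking P-1 as reference: P-2−P-1 = (-10, -195, -2.0); P-3−P-1 = (-230, -230, -2.6).
Solve a·Δx + b·Δy = Δh: det = (-10)·(-230) − (-230)·(-195) = -42550.
∂h/∂x = [(-2.0)·(-230) − (-2.6)·(-195)] / -42550 = +0.001105
∂h/∂y = [(-10)·(-2.6) − (-230)·(-2.0)] / -42550 = +0.01020
Flow direction (−∇h) has components (-0.001105 E, -0.01020 N).
Azimuth = atan2(E, N) = atan2(-0.001105, -0.01020) = 186.2° ≈ 186°.

186°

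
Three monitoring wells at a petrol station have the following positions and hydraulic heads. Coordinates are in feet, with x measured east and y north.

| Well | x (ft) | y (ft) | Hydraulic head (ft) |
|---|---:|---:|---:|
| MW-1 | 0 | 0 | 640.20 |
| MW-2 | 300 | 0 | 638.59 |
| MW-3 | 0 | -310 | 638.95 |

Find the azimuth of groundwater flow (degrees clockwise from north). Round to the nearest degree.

127°

∂h/∂x = (638.59 − 640.20) / (300 − 0) = -0.005367
∂h/∂y = (638.95 − 640.20) / (-310 − 0) = +0.004032
Flow direction (−∇h) has components (+0.005367 E, -0.004032 N).
Azimuth = atan2(E, N) = atan2(+0.005367, -0.004032) = 126.9° ≈ 127°.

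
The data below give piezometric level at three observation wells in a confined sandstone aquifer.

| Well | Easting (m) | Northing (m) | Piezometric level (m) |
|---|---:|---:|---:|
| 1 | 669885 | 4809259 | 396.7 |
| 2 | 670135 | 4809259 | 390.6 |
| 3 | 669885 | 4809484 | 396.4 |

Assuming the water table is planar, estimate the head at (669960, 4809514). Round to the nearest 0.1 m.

394.5 m

∂h/∂x = (390.6 − 396.7) / (670135 − 669885) = -0.02440
∂h/∂y = (396.4 − 396.7) / (4809484 − 4809259) = -0.001333
h(669960, 4809514) = 396.7 + (-0.02440)·(75) + (-0.001333)·(255) = 396.7 -1.830 -0.340 = 394.530 m.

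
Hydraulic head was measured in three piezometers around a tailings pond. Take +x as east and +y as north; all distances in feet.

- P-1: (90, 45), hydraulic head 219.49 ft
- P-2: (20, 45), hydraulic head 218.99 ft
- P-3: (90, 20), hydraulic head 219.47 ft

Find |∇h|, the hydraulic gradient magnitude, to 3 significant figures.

0.00719

With h = a·x + b·y + c and P-1 as origin, the differences give:
  (-70)·a + 0·b = -0.50
  0·a + (-25)·b = -0.02
Eliminate b (×(-25) and ×0, subtract): 1750·a = 12.500 → a = ∂h/∂x = +0.007143
Back-substitute: b = ∂h/∂y = +0.0008000.
|∇h| = √(0.007143² + 0.0008000²) = 0.007188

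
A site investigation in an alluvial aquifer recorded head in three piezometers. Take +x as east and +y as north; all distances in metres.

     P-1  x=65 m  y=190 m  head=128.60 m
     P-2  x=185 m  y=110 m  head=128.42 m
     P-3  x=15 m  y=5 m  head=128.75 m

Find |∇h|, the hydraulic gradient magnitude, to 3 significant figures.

0.00176

With h = a·x + b·y + c and P-1 as origin, the differences give:
  120·a + (-80)·b = -0.18
  (-50)·a + (-185)·b = +0.15
Eliminate b (×(-185) and ×(-80), subtract): -26200·a = 45.300 → a = ∂h/∂x = -0.001729
Back-substitute: b = ∂h/∂y = -0.0003435.
|∇h| = √(-0.001729² + -0.0003435²) = 0.001763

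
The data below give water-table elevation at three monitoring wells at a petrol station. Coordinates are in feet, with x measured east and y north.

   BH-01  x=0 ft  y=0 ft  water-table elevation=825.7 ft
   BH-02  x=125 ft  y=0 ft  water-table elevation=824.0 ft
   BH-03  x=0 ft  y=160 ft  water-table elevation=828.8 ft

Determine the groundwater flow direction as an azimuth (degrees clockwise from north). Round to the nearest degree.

145°

∂h/∂x = (824.0 − 825.7) / (125 − 0) = -0.01360
∂h/∂y = (828.8 − 825.7) / (160 − 0) = +0.01937
Flow direction (−∇h) has components (+0.01360 E, -0.01937 N).
Azimuth = atan2(E, N) = atan2(+0.01360, -0.01937) = 144.9° ≈ 145°.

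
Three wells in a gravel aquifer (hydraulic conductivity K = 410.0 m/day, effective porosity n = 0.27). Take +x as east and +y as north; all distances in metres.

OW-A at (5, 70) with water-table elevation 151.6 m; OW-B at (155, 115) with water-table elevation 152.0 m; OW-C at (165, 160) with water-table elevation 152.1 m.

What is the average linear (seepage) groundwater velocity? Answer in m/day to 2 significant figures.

4.2 m/day

With h = a·x + b·y + c and OW-A as origin, the differences give:
  150·a + 45·b = +0.4
  160·a + 90·b = +0.5
Eliminate b (×90 and ×45, subtract): 6300·a = 13.50 → a = ∂h/∂x = +0.002143
Back-substitute: b = ∂h/∂y = +0.001746.
|∇h| = √(0.002143² + 0.001746²) = 0.002764
Seepage velocity v = K·i/n = 410.0 × 0.002764 / 0.27 = 4.197 m/day.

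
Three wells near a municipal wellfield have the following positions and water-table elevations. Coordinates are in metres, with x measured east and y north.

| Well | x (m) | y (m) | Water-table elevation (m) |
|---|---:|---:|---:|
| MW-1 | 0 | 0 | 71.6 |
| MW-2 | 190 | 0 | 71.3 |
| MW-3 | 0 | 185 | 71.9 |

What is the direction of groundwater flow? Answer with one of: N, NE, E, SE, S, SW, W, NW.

∂h/∂x = (71.3 − 71.6) / (190 − 0) = -0.001579
∂h/∂y = (71.9 − 71.6) / (185 − 0) = +0.001622
Flow = −∇h = (+0.001579 east, -0.001622 north), which points southeast.

SE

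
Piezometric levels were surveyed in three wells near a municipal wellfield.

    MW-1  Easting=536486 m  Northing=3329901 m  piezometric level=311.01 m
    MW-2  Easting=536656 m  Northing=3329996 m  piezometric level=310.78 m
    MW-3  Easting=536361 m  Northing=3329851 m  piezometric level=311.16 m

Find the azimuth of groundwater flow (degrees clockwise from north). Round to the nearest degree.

Differences from MW-1: to MW-2 (Δx, Δy, Δh) = (170, 95, -0.23); to MW-3 = (-125, -50, +0.15).
Determinant of the coordinate differences = 170·(-50) − (-125)·95 = 3375.
∂h/∂x = [(-0.23)·(-50) − (+0.15)·95] / 3375 = -0.0008148
∂h/∂y = [170·(+0.15) − (-125)·(-0.23)] / 3375 = -0.0009630
Flow direction (−∇h) has components (+0.0008148 E, +0.0009630 N).
Azimuth = atan2(E, N) = atan2(+0.0008148, +0.0009630) = 40.2° ≈ 040°.

040°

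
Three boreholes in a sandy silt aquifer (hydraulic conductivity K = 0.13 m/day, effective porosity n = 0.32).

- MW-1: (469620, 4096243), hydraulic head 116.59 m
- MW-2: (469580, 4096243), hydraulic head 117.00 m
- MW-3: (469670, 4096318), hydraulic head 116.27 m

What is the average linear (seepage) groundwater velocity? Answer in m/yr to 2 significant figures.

1.6 m/yr

With h = a·x + b·y + c and MW-1 as origin, the differences give:
  (-40)·a + 0·b = +0.41
  50·a + 75·b = -0.32
Eliminate b (×75 and ×0, subtract): -3000·a = 30.750 → a = ∂h/∂x = -0.01025
Back-substitute: b = ∂h/∂y = +0.002567.
|∇h| = √(-0.01025² + 0.002567²) = 0.01057
Seepage velocity v = K·i/n = 0.13 × 0.01057 / 0.32 = 0.004294 m/day = 1.568 m/yr.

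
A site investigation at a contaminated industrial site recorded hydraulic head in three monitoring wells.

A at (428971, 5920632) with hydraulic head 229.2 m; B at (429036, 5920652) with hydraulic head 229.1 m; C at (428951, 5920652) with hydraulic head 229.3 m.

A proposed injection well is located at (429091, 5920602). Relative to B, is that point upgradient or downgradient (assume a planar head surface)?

downgradient

Three-point gradient (reference A): Δ to B = (65, 20, -0.1), Δ to C = (-20, 20, +0.1).
∂h/∂x = -0.002353, ∂h/∂y = +0.002647 (det = 1700).
Head at (429091, 5920602) = 229.2 + (-0.002353)·(120) + (+0.002647)·(-30) = 228.84 m.
That is lower than the 229.1 m at B, so the point is downgradient.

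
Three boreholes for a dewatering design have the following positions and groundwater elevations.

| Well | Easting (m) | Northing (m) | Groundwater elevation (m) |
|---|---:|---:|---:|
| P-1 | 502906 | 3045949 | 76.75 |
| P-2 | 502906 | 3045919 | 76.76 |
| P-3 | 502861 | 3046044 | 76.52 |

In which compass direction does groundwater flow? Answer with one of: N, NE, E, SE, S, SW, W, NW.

W

With h = a·x + b·y + c and P-1 as origin, the differences give:
  0·a + (-30)·b = +0.01
  (-45)·a + 95·b = -0.23
Eliminate b (×95 and ×(-30), subtract): -1350·a = -5.950 → a = ∂h/∂x = +0.004407
Back-substitute: b = ∂h/∂y = -0.0003333.
Flow = −∇h = (-0.004407 east, +0.0003333 north), which points west.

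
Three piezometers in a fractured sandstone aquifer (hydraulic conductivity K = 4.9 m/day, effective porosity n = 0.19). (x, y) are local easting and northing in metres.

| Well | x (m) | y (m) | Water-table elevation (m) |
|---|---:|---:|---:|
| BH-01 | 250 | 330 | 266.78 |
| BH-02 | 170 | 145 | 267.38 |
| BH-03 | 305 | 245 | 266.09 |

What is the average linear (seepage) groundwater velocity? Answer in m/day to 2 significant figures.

0.27 m/day

With h = a·x + b·y + c and BH-01 as origin, the differences give:
  (-80)·a + (-185)·b = +0.60
  55·a + (-85)·b = -0.69
Eliminate b (×(-85) and ×(-185), subtract): 16975·a = -178.650 → a = ∂h/∂x = -0.01052
Back-substitute: b = ∂h/∂y = +0.001308.
|∇h| = √(-0.01052² + 0.001308²) = 0.0106
Seepage velocity v = K·i/n = 4.9 × 0.0106 / 0.19 = 0.2734 m/day.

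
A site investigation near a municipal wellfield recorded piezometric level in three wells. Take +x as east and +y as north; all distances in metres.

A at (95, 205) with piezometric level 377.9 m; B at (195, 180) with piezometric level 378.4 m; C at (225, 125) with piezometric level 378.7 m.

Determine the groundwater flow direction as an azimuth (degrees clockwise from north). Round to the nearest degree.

307°

Differences from A: to B (Δx, Δy, Δh) = (100, -25, +0.5); to C = (130, -80, +0.8).
Determinant of the coordinate differences = 100·(-80) − 130·(-25) = -4750.
∂h/∂x = [(+0.5)·(-80) − (+0.8)·(-25)] / -4750 = +0.004211
∂h/∂y = [100·(+0.8) − 130·(+0.5)] / -4750 = -0.003158
Flow direction (−∇h) has components (-0.004211 E, +0.003158 N).
Azimuth = atan2(E, N) = atan2(-0.004211, +0.003158) = 306.9° ≈ 307°.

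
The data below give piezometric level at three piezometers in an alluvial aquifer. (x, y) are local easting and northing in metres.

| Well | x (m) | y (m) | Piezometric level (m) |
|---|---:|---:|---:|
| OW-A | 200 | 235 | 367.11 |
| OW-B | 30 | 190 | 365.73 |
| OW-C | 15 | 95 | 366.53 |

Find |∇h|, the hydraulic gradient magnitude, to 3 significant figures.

Differences from OW-A: to OW-B (Δx, Δy, Δh) = (-170, -45, -1.38); to OW-C = (-185, -140, -0.58).
Determinant of the coordinate differences = (-170)·(-140) − (-185)·(-45) = 15475.
∂h/∂x = [(-1.38)·(-140) − (-0.58)·(-45)] / 15475 = +0.01080
∂h/∂y = [(-170)·(-0.58) − (-185)·(-1.38)] / 15475 = -0.01013
|∇h| = √(0.01080² + -0.01013²) = 0.01481

0.0148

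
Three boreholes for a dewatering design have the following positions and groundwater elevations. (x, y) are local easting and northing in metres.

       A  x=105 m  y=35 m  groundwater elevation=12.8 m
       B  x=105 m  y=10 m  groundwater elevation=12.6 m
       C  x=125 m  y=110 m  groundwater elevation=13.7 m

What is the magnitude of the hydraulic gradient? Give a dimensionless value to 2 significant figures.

0.017

Taking A as reference: B−A = (0, -25, -0.2); C−A = (20, 75, +0.9).
Solve a·Δx + b·Δy = Δh: det = 0·75 − 20·(-25) = 500.
∂h/∂x = [(-0.2)·75 − (+0.9)·(-25)] / 500 = +0.01500
∂h/∂y = [0·(+0.9) − 20·(-0.2)] / 500 = +0.008000
|∇h| = √(0.01500² + 0.008000²) = 0.017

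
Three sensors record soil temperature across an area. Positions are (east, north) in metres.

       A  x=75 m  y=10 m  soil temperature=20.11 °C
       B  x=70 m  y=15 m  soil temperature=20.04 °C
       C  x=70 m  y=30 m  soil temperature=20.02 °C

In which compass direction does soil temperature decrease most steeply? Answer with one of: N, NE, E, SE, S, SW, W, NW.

Taking A as reference: B−A = (-5, 5, -0.07); C−A = (-5, 20, -0.09).
Solve a·Δx + b·Δy = ΔT: det = (-5)·20 − (-5)·5 = -75.
∂T/∂x = [(-0.07)·20 − (-0.09)·5] / -75 = +0.01267
∂T/∂y = [(-5)·(-0.09) − (-5)·(-0.07)] / -75 = -0.001333
Steepest decrease is along −∇f = (-0.01267 E, +0.001333 N) → west.

W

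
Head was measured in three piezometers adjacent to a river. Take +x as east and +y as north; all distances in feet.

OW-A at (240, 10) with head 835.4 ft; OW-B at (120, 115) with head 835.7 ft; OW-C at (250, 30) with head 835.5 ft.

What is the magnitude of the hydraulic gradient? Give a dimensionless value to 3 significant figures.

0.00454

Differences from OW-A: to OW-B (Δx, Δy, Δh) = (-120, 105, +0.3); to OW-C = (10, 20, +0.1).
Determinant of the coordinate differences = (-120)·20 − 10·105 = -3450.
∂h/∂x = [(+0.3)·20 − (+0.1)·105] / -3450 = +0.001304
∂h/∂y = [(-120)·(+0.1) − 10·(+0.3)] / -3450 = +0.004348
|∇h| = √(0.001304² + 0.004348²) = 0.004539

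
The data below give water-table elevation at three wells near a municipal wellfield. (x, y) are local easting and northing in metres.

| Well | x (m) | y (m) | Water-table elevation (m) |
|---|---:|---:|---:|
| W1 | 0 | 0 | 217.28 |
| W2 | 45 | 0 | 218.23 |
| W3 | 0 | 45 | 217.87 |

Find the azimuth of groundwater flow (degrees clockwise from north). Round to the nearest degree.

238°

∂h/∂x = (218.23 − 217.28) / (45 − 0) = +0.02111
∂h/∂y = (217.87 − 217.28) / (45 − 0) = +0.01311
Flow direction (−∇h) has components (-0.02111 E, -0.01311 N).
Azimuth = atan2(E, N) = atan2(-0.02111, -0.01311) = 238.2° ≈ 238°.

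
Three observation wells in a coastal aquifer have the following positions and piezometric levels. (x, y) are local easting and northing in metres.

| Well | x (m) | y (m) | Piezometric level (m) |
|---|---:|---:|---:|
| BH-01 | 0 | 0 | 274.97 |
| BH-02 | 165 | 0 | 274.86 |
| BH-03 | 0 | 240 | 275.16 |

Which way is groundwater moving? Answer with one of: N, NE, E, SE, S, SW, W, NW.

SE

∂h/∂x = (274.86 − 274.97) / (165 − 0) = -0.0006667
∂h/∂y = (275.16 − 274.97) / (240 − 0) = +0.0007917
Flow = −∇h = (+0.0006667 east, -0.0007917 north), which points southeast.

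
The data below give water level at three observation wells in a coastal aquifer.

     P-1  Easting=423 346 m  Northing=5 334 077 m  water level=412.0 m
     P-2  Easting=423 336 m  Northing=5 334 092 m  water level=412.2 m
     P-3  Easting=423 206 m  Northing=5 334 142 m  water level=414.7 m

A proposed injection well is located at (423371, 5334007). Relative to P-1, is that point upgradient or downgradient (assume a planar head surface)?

Taking P-1 as reference: P-2−P-1 = (-10, 15, +0.2); P-3−P-1 = (-140, 65, +2.7).
Determinant of the coordinate differences = (-10)·65 − (-140)·15 = 1450.
∂h/∂x = [(+0.2)·65 − (+2.7)·15] / 1450 = -0.01897
∂h/∂y = [(-10)·(+2.7) − (-140)·(+0.2)] / 1450 = +0.0006897
Head at (423371, 5334007) = 412.0 + (-0.01897)·(25) + (+0.0006897)·(-70) = 411.48 m.
That is lower than the 412.0 m at P-1, so the point is downgradient.

downgradient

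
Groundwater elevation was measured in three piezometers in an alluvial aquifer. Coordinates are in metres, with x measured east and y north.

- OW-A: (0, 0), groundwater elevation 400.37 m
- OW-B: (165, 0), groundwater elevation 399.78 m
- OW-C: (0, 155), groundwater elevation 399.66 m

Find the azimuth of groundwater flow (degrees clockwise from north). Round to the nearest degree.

∂h/∂x = (399.78 − 400.37) / (165 − 0) = -0.003576
∂h/∂y = (399.66 − 400.37) / (155 − 0) = -0.004581
Flow direction (−∇h) has components (+0.003576 E, +0.004581 N).
Azimuth = atan2(E, N) = atan2(+0.003576, +0.004581) = 38.0° ≈ 038°.

038°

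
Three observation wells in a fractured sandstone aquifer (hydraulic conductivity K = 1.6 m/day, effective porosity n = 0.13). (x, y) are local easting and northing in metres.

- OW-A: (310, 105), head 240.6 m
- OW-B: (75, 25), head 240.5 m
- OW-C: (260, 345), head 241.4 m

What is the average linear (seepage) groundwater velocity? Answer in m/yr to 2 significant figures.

Taking OW-A as reference: OW-B−OW-A = (-235, -80, -0.1); OW-C−OW-A = (-50, 240, +0.8).
Solve a·Δx + b·Δy = Δh: det = (-235)·240 − (-50)·(-80) = -60400.
∂h/∂x = [(-0.1)·240 − (+0.8)·(-80)] / -60400 = -0.0006623
∂h/∂y = [(-235)·(+0.8) − (-50)·(-0.1)] / -60400 = +0.003195
|∇h| = √(-0.0006623² + 0.003195²) = 0.003263
Seepage velocity v = K·i/n = 1.6 × 0.003263 / 0.13 = 0.04016 m/day = 14.67 m/yr.

15 m/yr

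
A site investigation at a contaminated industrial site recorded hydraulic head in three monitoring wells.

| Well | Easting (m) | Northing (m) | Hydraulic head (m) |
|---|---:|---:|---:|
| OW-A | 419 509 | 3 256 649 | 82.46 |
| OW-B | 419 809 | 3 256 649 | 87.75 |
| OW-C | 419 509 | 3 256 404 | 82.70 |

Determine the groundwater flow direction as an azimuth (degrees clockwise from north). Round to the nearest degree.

273°

∂h/∂x = (87.75 − 82.46) / (419809 − 419509) = +0.01763
∂h/∂y = (82.70 − 82.46) / (3256404 − 3256649) = -0.0009796
Flow direction (−∇h) has components (-0.01763 E, +0.0009796 N).
Azimuth = atan2(E, N) = atan2(-0.01763, +0.0009796) = 273.2° ≈ 273°.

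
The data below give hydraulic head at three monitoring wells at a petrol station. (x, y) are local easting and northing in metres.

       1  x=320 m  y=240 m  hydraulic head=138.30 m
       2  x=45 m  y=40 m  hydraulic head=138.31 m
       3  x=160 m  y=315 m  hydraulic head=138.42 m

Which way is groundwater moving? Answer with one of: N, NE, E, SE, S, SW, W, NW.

SE

Three-point gradient (reference 1): Δ to 2 = (-275, -200, +0.01), Δ to 3 = (-160, 75, +0.12).
∂h/∂x = -0.0004703, ∂h/∂y = +0.0005967 (det = -52625).
Flow = −∇h = (+0.0004703 east, -0.0005967 north), which points southeast.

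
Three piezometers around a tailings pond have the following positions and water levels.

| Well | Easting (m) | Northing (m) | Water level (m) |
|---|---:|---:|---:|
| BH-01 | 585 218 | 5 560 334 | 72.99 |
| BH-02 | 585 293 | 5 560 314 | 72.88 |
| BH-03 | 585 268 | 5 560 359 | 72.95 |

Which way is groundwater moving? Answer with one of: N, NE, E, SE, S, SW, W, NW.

Taking BH-01 as reference: BH-02−BH-01 = (75, -20, -0.11); BH-03−BH-01 = (50, 25, -0.04).
Determinant of the coordinate differences = 75·25 − 50·(-20) = 2875.
∂h/∂x = [(-0.11)·25 − (-0.04)·(-20)] / 2875 = -0.001235
∂h/∂y = [75·(-0.04) − 50·(-0.11)] / 2875 = +0.0008696
Flow = −∇h = (+0.001235 east, -0.0008696 north), which points southeast.

SE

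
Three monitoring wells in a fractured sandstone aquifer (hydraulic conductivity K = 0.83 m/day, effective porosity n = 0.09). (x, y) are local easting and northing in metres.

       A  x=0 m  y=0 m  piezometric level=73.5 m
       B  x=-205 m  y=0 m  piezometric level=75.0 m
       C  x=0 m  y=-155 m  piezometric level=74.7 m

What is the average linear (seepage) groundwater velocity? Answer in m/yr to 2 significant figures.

36 m/yr

∂h/∂x = (75.0 − 73.5) / (-205 − 0) = -0.007317
∂h/∂y = (74.7 − 73.5) / (-155 − 0) = -0.007742
|∇h| = √(-0.007317² + -0.007742²) = 0.01065
Seepage velocity v = K·i/n = 0.83 × 0.01065 / 0.09 = 0.09822 m/day = 35.87 m/yr.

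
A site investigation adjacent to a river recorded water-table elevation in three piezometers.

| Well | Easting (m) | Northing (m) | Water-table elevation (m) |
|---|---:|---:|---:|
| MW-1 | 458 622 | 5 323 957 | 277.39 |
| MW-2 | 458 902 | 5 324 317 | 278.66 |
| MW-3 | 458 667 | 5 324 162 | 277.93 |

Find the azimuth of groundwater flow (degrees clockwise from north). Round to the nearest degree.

With h = a·x + b·y + c and MW-1 as origin, the differences give:
  280·a + 360·b = +1.27
  45·a + 205·b = +0.54
Eliminate b (×205 and ×360, subtract): 41200·a = 65.950 → a = ∂h/∂x = +0.001601
Back-substitute: b = ∂h/∂y = +0.002283.
Flow direction (−∇h) has components (-0.001601 E, -0.002283 N).
Azimuth = atan2(E, N) = atan2(-0.001601, -0.002283) = 215.0° ≈ 215°.

215°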